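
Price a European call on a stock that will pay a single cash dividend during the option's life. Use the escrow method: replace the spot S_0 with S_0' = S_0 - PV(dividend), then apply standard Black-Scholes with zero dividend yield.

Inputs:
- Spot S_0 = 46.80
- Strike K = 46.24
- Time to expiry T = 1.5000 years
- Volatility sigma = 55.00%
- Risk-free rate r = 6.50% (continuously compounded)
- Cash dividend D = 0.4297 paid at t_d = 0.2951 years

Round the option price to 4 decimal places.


PV(D) = D * exp(-r * t_d) = 0.4297 * 0.98100129 = 0.42153626
S_0' = S_0 - PV(D) = 46.8000 - 0.42153626 = 46.37846374
d1 = (ln(S_0'/K) + (r + sigma^2/2)*T) / (sigma*sqrt(T)) = 0.48598616
d2 = d1 - sigma*sqrt(T) = -0.18762352
exp(-rT) = 0.90710234
N(d1) = 0.68651151; N(d2) = 0.42558590
C = S_0' * N(d1) - K * exp(-rT) * N(d2) = 46.37846374 * 0.68651151 - 46.2400 * 0.90710234 * 0.42558590 = 13.9884

Answer: Price = 13.9884


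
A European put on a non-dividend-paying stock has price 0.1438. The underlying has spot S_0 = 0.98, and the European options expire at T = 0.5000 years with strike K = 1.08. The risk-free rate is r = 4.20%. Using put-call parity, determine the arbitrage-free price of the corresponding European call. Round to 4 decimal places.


Answer: Call price = 0.0662

Derivation:
Put-call parity: C - P = S_0 * exp(-qT) - K * exp(-rT).
S_0 * exp(-qT) = 0.9800 * 1.00000000 = 0.98000000
K * exp(-rT) = 1.0800 * 0.97921896 = 1.05755648
C = P + S*exp(-qT) - K*exp(-rT)
C = 0.1438 + 0.98000000 - 1.05755648 = 0.0662


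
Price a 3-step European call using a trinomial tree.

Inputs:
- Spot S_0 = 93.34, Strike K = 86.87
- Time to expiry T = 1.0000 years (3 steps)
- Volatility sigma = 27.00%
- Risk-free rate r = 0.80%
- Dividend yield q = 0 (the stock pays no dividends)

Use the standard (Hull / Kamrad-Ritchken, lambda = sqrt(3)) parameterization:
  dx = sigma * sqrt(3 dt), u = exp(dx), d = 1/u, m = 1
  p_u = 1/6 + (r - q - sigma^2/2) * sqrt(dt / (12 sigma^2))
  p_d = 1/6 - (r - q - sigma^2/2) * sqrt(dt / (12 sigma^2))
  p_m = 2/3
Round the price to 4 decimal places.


dt = T/N = 0.333333; dx = sigma*sqrt(3*dt) = 0.270000
u = exp(dx) = 1.309964; d = 1/u = 0.763379
p_u = 0.149105, p_m = 0.666667, p_d = 0.184228
Discount per step: exp(-r*dt) = 0.997337
Stock lattice S(k, j) with j the centered position index:
  k=0: S(0,+0) = 93.3400
  k=1: S(1,-1) = 71.2538; S(1,+0) = 93.3400; S(1,+1) = 122.2721
  k=2: S(2,-2) = 54.3937; S(2,-1) = 71.2538; S(2,+0) = 93.3400; S(2,+1) = 122.2721; S(2,+2) = 160.1721
  k=3: S(3,-3) = 41.5231; S(3,-2) = 54.3937; S(3,-1) = 71.2538; S(3,+0) = 93.3400; S(3,+1) = 122.2721; S(3,+2) = 160.1721; S(3,+3) = 209.8197
Terminal payoffs V(N, j) = max(S_T - K, 0):
  V(3,-3) = 0.000000; V(3,-2) = 0.000000; V(3,-1) = 0.000000; V(3,+0) = 6.470000; V(3,+1) = 35.402082; V(3,+2) = 73.302081; V(3,+3) = 122.949731
Backward induction: V(k, j) = exp(-r*dt) * [p_u * V(k+1, j+1) + p_m * V(k+1, j) + p_d * V(k+1, j-1)]
  V(2,-2) = exp(-r*dt) * [p_u*0.000000 + p_m*0.000000 + p_d*0.000000] = 0.000000
  V(2,-1) = exp(-r*dt) * [p_u*6.470000 + p_m*0.000000 + p_d*0.000000] = 0.962140
  V(2,+0) = exp(-r*dt) * [p_u*35.402082 + p_m*6.470000 + p_d*0.000000] = 9.566414
  V(2,+1) = exp(-r*dt) * [p_u*73.302081 + p_m*35.402082 + p_d*6.470000] = 35.627913
  V(2,+2) = exp(-r*dt) * [p_u*122.949731 + p_m*73.302081 + p_d*35.402082] = 73.526203
  V(1,-1) = exp(-r*dt) * [p_u*9.566414 + p_m*0.962140 + p_d*0.000000] = 2.062319
  V(1,+0) = exp(-r*dt) * [p_u*35.627913 + p_m*9.566414 + p_d*0.962140] = 11.835557
  V(1,+1) = exp(-r*dt) * [p_u*73.526203 + p_m*35.627913 + p_d*9.566414] = 36.380324
  V(0,+0) = exp(-r*dt) * [p_u*36.380324 + p_m*11.835557 + p_d*2.062319] = 13.658324

Answer: Price = V(0,0) = 13.6583


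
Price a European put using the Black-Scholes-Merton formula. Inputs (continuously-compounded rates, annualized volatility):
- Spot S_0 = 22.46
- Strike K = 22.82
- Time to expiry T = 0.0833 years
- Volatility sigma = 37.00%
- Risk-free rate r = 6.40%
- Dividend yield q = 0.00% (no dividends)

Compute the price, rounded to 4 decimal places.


Answer: Price = 1.0855

Derivation:
d1 = (ln(S/K) + (r - q + 0.5*sigma^2) * T) / (sigma * sqrt(T)) = -0.04558836
d2 = d1 - sigma * sqrt(T) = -0.15237680
exp(-rT) = 0.99468299; exp(-qT) = 1.00000000
P = K * exp(-rT) * N(-d2) - S_0 * exp(-qT) * N(-d1)
N(-d1) = 0.51818083; N(-d2) = 0.56055512
P = 22.8200 * 0.99468299 * 0.56055512 - 22.4600 * 1.00000000 * 0.51818083 = 1.0855


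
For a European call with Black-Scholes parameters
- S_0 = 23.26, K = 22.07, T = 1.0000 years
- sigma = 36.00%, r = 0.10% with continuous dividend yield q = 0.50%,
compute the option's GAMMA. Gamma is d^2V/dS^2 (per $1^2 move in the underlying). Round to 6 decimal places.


d1 = 0.3147664634; d2 = -0.0452335366
phi(d1) = 0.3796606330; exp(-qT) = 0.9950124792; exp(-rT) = 0.9990004998
Gamma = exp(-qT) * phi(d1) / (S * sigma * sqrt(T)) = 0.9950124792 * 0.3796606330 / (23.2600 * 0.3600 * 1.0000000000) = 0.045114

Answer: Gamma = 0.045114


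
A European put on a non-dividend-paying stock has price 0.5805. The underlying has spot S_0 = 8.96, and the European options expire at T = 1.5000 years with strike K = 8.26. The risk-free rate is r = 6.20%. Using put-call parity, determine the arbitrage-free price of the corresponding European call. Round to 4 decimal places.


Put-call parity: C - P = S_0 * exp(-qT) - K * exp(-rT).
S_0 * exp(-qT) = 8.9600 * 1.00000000 = 8.96000000
K * exp(-rT) = 8.2600 * 0.91119350 = 7.52645831
C = P + S*exp(-qT) - K*exp(-rT)
C = 0.5805 + 8.96000000 - 7.52645831 = 2.0140

Answer: Call price = 2.0140


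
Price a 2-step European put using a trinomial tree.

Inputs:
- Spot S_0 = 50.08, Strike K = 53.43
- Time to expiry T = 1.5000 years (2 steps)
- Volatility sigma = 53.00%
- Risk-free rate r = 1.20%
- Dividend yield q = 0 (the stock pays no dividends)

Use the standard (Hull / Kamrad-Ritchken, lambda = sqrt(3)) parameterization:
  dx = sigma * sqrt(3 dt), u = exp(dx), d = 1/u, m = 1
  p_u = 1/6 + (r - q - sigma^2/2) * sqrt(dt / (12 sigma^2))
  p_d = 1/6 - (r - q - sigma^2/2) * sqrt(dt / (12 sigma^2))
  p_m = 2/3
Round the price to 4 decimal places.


Answer: Price = V(0,0) = 12.9837

Derivation:
dt = T/N = 0.750000; dx = sigma*sqrt(3*dt) = 0.795000
u = exp(dx) = 2.214441; d = 1/u = 0.451581
p_u = 0.106077, p_m = 0.666667, p_d = 0.227256
Discount per step: exp(-r*dt) = 0.991040
Stock lattice S(k, j) with j the centered position index:
  k=0: S(0,+0) = 50.0800
  k=1: S(1,-1) = 22.6152; S(1,+0) = 50.0800; S(1,+1) = 110.8992
  k=2: S(2,-2) = 10.2126; S(2,-1) = 22.6152; S(2,+0) = 50.0800; S(2,+1) = 110.8992; S(2,+2) = 245.5797
Terminal payoffs V(N, j) = max(K - S_T, 0):
  V(2,-2) = 43.217405; V(2,-1) = 30.814812; V(2,+0) = 3.350000; V(2,+1) = 0.000000; V(2,+2) = 0.000000
Backward induction: V(k, j) = exp(-r*dt) * [p_u * V(k+1, j+1) + p_m * V(k+1, j) + p_d * V(k+1, j-1)]
  V(1,-1) = exp(-r*dt) * [p_u*3.350000 + p_m*30.814812 + p_d*43.217405] = 30.444754
  V(1,+0) = exp(-r*dt) * [p_u*0.000000 + p_m*3.350000 + p_d*30.814812] = 9.153440
  V(1,+1) = exp(-r*dt) * [p_u*0.000000 + p_m*0.000000 + p_d*3.350000] = 0.754488
  V(0,+0) = exp(-r*dt) * [p_u*0.754488 + p_m*9.153440 + p_d*30.444754] = 12.983708


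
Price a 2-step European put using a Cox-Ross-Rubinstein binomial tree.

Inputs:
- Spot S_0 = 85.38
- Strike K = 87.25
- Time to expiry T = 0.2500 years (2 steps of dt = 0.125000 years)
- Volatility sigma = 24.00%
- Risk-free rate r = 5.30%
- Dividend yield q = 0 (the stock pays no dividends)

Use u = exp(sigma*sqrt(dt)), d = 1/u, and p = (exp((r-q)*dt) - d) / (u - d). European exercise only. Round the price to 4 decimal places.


Answer: Price = V(0,0) = 4.4067

Derivation:
dt = T/N = 0.125000
u = exp(sigma*sqrt(dt)) = 1.088557; d = 1/u = 0.918647
p = (exp((r-q)*dt) - d) / (u - d) = 0.517920
Discount per step: exp(-r*dt) = 0.993397
Stock lattice S(k, i) with i counting down-moves:
  k=0: S(0,0) = 85.3800
  k=1: S(1,0) = 92.9410; S(1,1) = 78.4341
  k=2: S(2,0) = 101.1715; S(2,1) = 85.3800; S(2,2) = 72.0533
Terminal payoffs V(N, i) = max(K - S_T, 0):
  V(2,0) = 0.000000; V(2,1) = 1.870000; V(2,2) = 15.196691
Backward induction: V(k, i) = exp(-r*dt) * [p * V(k+1, i) + (1-p) * V(k+1, i+1)].
  V(1,0) = exp(-r*dt) * [p*0.000000 + (1-p)*1.870000] = 0.895536
  V(1,1) = exp(-r*dt) * [p*1.870000 + (1-p)*15.196691] = 8.239757
  V(0,0) = exp(-r*dt) * [p*0.895536 + (1-p)*8.239757] = 4.406744


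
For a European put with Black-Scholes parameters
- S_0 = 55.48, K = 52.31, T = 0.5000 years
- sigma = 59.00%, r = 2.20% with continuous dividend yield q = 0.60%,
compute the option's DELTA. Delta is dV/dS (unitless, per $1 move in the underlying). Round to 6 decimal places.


Answer: Delta = -0.355072

Derivation:
d1 = 0.3687982246; d2 = -0.0483947763
phi(d1) = 0.3727137432; exp(-qT) = 0.9970044955; exp(-rT) = 0.9890602788
N(-d1) = 0.3561390640
Delta = -exp(-qT) * N(-d1) = -0.9970044955 * 0.3561390640 = -0.355072


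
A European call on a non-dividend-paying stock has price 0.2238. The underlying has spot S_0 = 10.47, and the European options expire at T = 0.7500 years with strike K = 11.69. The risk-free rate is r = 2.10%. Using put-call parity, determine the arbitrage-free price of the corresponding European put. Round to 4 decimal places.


Answer: Put price = 1.2611

Derivation:
Put-call parity: C - P = S_0 * exp(-qT) - K * exp(-rT).
S_0 * exp(-qT) = 10.4700 * 1.00000000 = 10.47000000
K * exp(-rT) = 11.6900 * 0.98437338 = 11.50732484
P = C - S*exp(-qT) + K*exp(-rT)
P = 0.2238 - 10.47000000 + 11.50732484 = 1.2611


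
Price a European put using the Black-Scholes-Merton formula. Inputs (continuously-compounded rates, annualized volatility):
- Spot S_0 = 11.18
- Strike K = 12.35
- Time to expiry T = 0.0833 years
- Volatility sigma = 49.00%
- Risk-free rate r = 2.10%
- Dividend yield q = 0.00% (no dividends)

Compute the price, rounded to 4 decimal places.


Answer: Price = 1.3888

Derivation:
d1 = (ln(S/K) + (r - q + 0.5*sigma^2) * T) / (sigma * sqrt(T)) = -0.62069413
d2 = d1 - sigma * sqrt(T) = -0.76211666
exp(-rT) = 0.99825223; exp(-qT) = 1.00000000
P = K * exp(-rT) * N(-d2) - S_0 * exp(-qT) * N(-d1)
N(-d1) = 0.73259955; N(-d2) = 0.77700481
P = 12.3500 * 0.99825223 * 0.77700481 - 11.1800 * 1.00000000 * 0.73259955 = 1.3888


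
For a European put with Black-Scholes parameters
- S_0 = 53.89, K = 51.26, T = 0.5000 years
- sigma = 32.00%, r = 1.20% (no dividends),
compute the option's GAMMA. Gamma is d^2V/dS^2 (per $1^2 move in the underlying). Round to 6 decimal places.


d1 = 0.3607756511; d2 = 0.1345014812
phi(d1) = 0.3738060988; exp(-qT) = 1.0000000000; exp(-rT) = 0.9940179641
Gamma = exp(-qT) * phi(d1) / (S * sigma * sqrt(T)) = 1.0000000000 * 0.3738060988 / (53.8900 * 0.3200 * 0.7071067812) = 0.030655

Answer: Gamma = 0.030655


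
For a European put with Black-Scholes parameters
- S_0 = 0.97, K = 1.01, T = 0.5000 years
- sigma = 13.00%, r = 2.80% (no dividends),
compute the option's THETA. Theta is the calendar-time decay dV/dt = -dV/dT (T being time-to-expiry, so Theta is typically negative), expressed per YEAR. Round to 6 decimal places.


d1 = -0.2413359615; d2 = -0.3332598430
phi(d1) = 0.3874920074; exp(-qT) = 1.0000000000; exp(-rT) = 0.9860975443
Theta = -S*exp(-qT)*phi(d1)*sigma/(2*sqrt(T)) + r*K*exp(-rT)*N(-d2) - q*S*exp(-qT)*N(-d1)
N(-d1) = 0.5953526294; N(-d2) = 0.6305309255; sqrt(T) = 0.7071067812
Term 1 = -0.9700 * 1.0000000000 * 0.3874920074 * 0.1300 / (2 * 0.7071067812) = -0.0345511763
Term 2 = 0.0280 * 1.0100 * 0.9860975443 * 0.6305309255 = 0.0175835141
Term 3 = 0 (no dividend yield, q = 0)
Theta = -0.0345511763 + (0.0175835141) + (0.0000000000) = -0.016968

Answer: Theta = -0.016968


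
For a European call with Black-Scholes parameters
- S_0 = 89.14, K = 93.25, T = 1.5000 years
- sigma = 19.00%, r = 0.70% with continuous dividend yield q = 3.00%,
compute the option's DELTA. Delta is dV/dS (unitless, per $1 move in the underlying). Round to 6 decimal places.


d1 = -0.2256147263; d2 = -0.4583162519
phi(d1) = 0.3889169184; exp(-qT) = 0.9559974818; exp(-rT) = 0.9895549326
N(d1) = 0.4107505431
Delta = exp(-qT) * N(d1) = 0.9559974818 * 0.4107505431 = 0.392676

Answer: Delta = 0.392676


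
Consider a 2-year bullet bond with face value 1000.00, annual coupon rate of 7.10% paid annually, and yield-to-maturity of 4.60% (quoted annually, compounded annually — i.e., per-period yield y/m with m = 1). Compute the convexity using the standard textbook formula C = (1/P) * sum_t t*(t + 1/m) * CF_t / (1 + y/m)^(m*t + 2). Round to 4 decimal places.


Coupon per period c = face * coupon_rate / m = 71.000000
Periods per year m = 1; per-period yield y/m = 0.046000
Number of cashflows N = 2
Cashflows (t years, CF_t, discount factor 1/(1+y/m)^(m*t), PV):
  t = 1.0000: CF_t = 71.000000, DF = 0.956023, PV = 67.877629
  t = 2.0000: CF_t = 1071.000000, DF = 0.913980, PV = 978.872441
Price P = sum_t PV_t = 1046.750070
Convexity numerator sum_t t*(t + 1/m) * CF_t / (1+y/m)^(m*t + 2):
  t = 1.0000: term = 124.077573
  t = 2.0000: term = 5368.018243
Convexity = (1/P) * sum = 5492.095816 / 1046.750070 = 5.246807

Answer: Convexity = 5.2468


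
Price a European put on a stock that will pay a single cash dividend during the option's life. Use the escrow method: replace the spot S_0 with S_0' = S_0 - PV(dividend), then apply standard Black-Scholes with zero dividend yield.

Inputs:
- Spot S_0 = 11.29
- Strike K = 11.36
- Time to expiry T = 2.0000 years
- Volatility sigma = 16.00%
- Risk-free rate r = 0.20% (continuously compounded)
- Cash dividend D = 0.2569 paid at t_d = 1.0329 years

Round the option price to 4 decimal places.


PV(D) = D * exp(-r * t_d) = 0.2569 * 0.99793633 = 0.25636984
S_0' = S_0 - PV(D) = 11.2900 - 0.25636984 = 11.03363016
d1 = (ln(S_0'/K) + (r + sigma^2/2)*T) / (sigma*sqrt(T)) = 0.00198645
d2 = d1 - sigma*sqrt(T) = -0.22428772
exp(-rT) = 0.99600799
N(-d1) = 0.49920752; N(-d2) = 0.58873328
P = K * exp(-rT) * N(-d2) - S_0' * N(-d1) = 11.3600 * 0.99600799 * 0.58873328 - 11.03363016 * 0.49920752 = 1.1532

Answer: Price = 1.1532


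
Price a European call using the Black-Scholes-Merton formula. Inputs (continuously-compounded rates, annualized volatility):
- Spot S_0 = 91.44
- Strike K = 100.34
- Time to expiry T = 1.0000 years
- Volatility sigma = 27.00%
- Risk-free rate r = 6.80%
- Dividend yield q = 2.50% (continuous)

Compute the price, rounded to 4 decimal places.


d1 = (ln(S/K) + (r - q + 0.5*sigma^2) * T) / (sigma * sqrt(T)) = -0.04974592
d2 = d1 - sigma * sqrt(T) = -0.31974592
exp(-rT) = 0.93426047; exp(-qT) = 0.97530991
C = S_0 * exp(-qT) * N(d1) - K * exp(-rT) * N(d2)
N(d1) = 0.48016243; N(d2) = 0.37458047
C = 91.4400 * 0.97530991 * 0.48016243 - 100.3400 * 0.93426047 * 0.37458047 = 7.7075

Answer: Price = 7.7075


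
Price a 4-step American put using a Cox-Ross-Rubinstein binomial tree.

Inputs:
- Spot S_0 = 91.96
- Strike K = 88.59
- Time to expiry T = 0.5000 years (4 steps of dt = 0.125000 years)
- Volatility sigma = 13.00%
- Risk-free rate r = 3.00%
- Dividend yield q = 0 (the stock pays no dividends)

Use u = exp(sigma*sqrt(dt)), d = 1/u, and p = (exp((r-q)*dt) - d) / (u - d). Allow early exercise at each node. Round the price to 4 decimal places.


dt = T/N = 0.125000
u = exp(sigma*sqrt(dt)) = 1.047035; d = 1/u = 0.955078
p = (exp((r-q)*dt) - d) / (u - d) = 0.529368
Discount per step: exp(-r*dt) = 0.996257
Stock lattice S(k, i) with i counting down-moves:
  k=0: S(0,0) = 91.9600
  k=1: S(1,0) = 96.2853; S(1,1) = 87.8290
  k=2: S(2,0) = 100.8140; S(2,1) = 91.9600; S(2,2) = 83.8836
  k=3: S(3,0) = 105.5558; S(3,1) = 96.2853; S(3,2) = 87.8290; S(3,3) = 80.1154
  k=4: S(4,0) = 110.5205; S(4,1) = 100.8140; S(4,2) = 91.9600; S(4,3) = 83.8836; S(4,4) = 76.5165
Terminal payoffs V(N, i) = max(K - S_T, 0):
  V(4,0) = 0.000000; V(4,1) = 0.000000; V(4,2) = 0.000000; V(4,3) = 4.706426; V(4,4) = 12.073536
Backward induction: V(k, i) = exp(-r*dt) * [p * V(k+1, i) + (1-p) * V(k+1, i+1)]; then take max(V_cont, immediate exercise) for American.
  V(3,0) = exp(-r*dt) * [p*0.000000 + (1-p)*0.000000] = 0.000000; exercise = 0.000000; V(3,0) = max -> 0.000000
  V(3,1) = exp(-r*dt) * [p*0.000000 + (1-p)*0.000000] = 0.000000; exercise = 0.000000; V(3,1) = max -> 0.000000
  V(3,2) = exp(-r*dt) * [p*0.000000 + (1-p)*4.706426] = 2.206702; exercise = 0.760999; V(3,2) = max -> 2.206702
  V(3,3) = exp(-r*dt) * [p*4.706426 + (1-p)*12.073536] = 8.143027; exercise = 8.474617; V(3,3) = max -> 8.474617
  V(2,0) = exp(-r*dt) * [p*0.000000 + (1-p)*0.000000] = 0.000000; exercise = 0.000000; V(2,0) = max -> 0.000000
  V(2,1) = exp(-r*dt) * [p*0.000000 + (1-p)*2.206702] = 1.034657; exercise = 0.000000; V(2,1) = max -> 1.034657
  V(2,2) = exp(-r*dt) * [p*2.206702 + (1-p)*8.474617] = 5.137280; exercise = 4.706426; V(2,2) = max -> 5.137280
  V(1,0) = exp(-r*dt) * [p*0.000000 + (1-p)*1.034657] = 0.485120; exercise = 0.000000; V(1,0) = max -> 0.485120
  V(1,1) = exp(-r*dt) * [p*1.034657 + (1-p)*5.137280] = 2.954381; exercise = 0.760999; V(1,1) = max -> 2.954381
  V(0,0) = exp(-r*dt) * [p*0.485120 + (1-p)*2.954381] = 1.641067; exercise = 0.000000; V(0,0) = max -> 1.641067

Answer: Price = V(0,0) = 1.6411


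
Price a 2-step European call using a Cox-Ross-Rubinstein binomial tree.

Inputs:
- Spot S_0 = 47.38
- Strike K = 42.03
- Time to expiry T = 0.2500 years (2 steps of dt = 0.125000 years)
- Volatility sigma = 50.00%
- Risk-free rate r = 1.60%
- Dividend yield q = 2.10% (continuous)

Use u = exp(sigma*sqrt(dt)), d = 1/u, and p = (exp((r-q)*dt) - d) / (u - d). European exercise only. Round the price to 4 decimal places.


dt = T/N = 0.125000
u = exp(sigma*sqrt(dt)) = 1.193365; d = 1/u = 0.837967
p = (exp((r-q)*dt) - d) / (u - d) = 0.454163
Discount per step: exp(-r*dt) = 0.998002
Stock lattice S(k, i) with i counting down-moves:
  k=0: S(0,0) = 47.3800
  k=1: S(1,0) = 56.5416; S(1,1) = 39.7029
  k=2: S(2,0) = 67.4748; S(2,1) = 47.3800; S(2,2) = 33.2697
Terminal payoffs V(N, i) = max(S_T - K, 0):
  V(2,0) = 25.444759; V(2,1) = 5.350000; V(2,2) = 0.000000
Backward induction: V(k, i) = exp(-r*dt) * [p * V(k+1, i) + (1-p) * V(k+1, i+1)].
  V(1,0) = exp(-r*dt) * [p*25.444759 + (1-p)*5.350000] = 14.447363
  V(1,1) = exp(-r*dt) * [p*5.350000 + (1-p)*0.000000] = 2.424915
  V(0,0) = exp(-r*dt) * [p*14.447363 + (1-p)*2.424915] = 7.869306

Answer: Price = V(0,0) = 7.8693


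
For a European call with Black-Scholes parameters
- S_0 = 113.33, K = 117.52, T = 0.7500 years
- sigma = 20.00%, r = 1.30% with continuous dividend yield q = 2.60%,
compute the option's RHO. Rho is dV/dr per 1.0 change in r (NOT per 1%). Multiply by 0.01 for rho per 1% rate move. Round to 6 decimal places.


Answer: Rho = 31.617355

Derivation:
d1 = -0.1792939040; d2 = -0.3524989848
phi(d1) = 0.3925812781; exp(-qT) = 0.9806888952; exp(-rT) = 0.9902973771
N(d2) = 0.3622320399
Rho = K*T*exp(-rT)*N(d2) = 117.5200 * 0.7500 * 0.9902973771 * 0.3622320399 = 31.617355


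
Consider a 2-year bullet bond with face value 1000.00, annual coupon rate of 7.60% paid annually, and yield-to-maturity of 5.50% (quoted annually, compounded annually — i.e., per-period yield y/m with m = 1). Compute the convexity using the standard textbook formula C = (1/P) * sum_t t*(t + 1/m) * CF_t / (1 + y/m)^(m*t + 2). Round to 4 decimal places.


Answer: Convexity = 5.1415

Derivation:
Coupon per period c = face * coupon_rate / m = 76.000000
Periods per year m = 1; per-period yield y/m = 0.055000
Number of cashflows N = 2
Cashflows (t years, CF_t, discount factor 1/(1+y/m)^(m*t), PV):
  t = 1.0000: CF_t = 76.000000, DF = 0.947867, PV = 72.037915
  t = 2.0000: CF_t = 1076.000000, DF = 0.898452, PV = 966.734799
Price P = sum_t PV_t = 1038.772714
Convexity numerator sum_t t*(t + 1/m) * CF_t / (1+y/m)^(m*t + 2):
  t = 1.0000: term = 129.445277
  t = 2.0000: term = 5211.391295
Convexity = (1/P) * sum = 5340.836572 / 1038.772714 = 5.141487


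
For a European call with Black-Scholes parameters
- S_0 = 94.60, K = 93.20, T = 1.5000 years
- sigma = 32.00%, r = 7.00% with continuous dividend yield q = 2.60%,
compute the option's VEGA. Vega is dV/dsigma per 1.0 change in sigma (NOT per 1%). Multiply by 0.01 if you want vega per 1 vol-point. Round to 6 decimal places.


Answer: Vega = 40.996503

Derivation:
d1 = 0.4024046101; d2 = 0.0104862512
phi(d1) = 0.3679150285; exp(-qT) = 0.9617507091; exp(-rT) = 0.9003245226
Vega = S * exp(-qT) * phi(d1) * sqrt(T) = 94.6000 * 0.9617507091 * 0.3679150285 * 1.2247448714 = 40.996503


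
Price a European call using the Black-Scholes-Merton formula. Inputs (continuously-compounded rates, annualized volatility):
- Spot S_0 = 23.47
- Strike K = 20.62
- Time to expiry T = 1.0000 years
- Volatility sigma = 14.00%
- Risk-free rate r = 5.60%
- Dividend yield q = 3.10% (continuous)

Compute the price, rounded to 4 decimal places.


d1 = (ln(S/K) + (r - q + 0.5*sigma^2) * T) / (sigma * sqrt(T)) = 1.17329665
d2 = d1 - sigma * sqrt(T) = 1.03329665
exp(-rT) = 0.94553914; exp(-qT) = 0.96947557
C = S_0 * exp(-qT) * N(d1) - K * exp(-rT) * N(d2)
N(d1) = 0.87966157; N(d2) = 0.84926745
C = 23.4700 * 0.96947557 * 0.87966157 - 20.6200 * 0.94553914 * 0.84926745 = 3.4573

Answer: Price = 3.4573


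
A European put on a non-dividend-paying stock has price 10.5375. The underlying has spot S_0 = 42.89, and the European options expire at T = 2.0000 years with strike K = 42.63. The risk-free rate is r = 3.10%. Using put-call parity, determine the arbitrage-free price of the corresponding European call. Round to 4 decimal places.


Answer: Call price = 13.3603

Derivation:
Put-call parity: C - P = S_0 * exp(-qT) - K * exp(-rT).
S_0 * exp(-qT) = 42.8900 * 1.00000000 = 42.89000000
K * exp(-rT) = 42.6300 * 0.93988289 = 40.06720746
C = P + S*exp(-qT) - K*exp(-rT)
C = 10.5375 + 42.89000000 - 40.06720746 = 13.3603


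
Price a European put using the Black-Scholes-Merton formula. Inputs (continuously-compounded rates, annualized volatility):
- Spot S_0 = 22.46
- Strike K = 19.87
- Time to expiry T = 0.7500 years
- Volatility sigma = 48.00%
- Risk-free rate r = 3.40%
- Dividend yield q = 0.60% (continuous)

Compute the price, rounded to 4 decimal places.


Answer: Price = 2.1401

Derivation:
d1 = (ln(S/K) + (r - q + 0.5*sigma^2) * T) / (sigma * sqrt(T)) = 0.55311333
d2 = d1 - sigma * sqrt(T) = 0.13742113
exp(-rT) = 0.97482238; exp(-qT) = 0.99551011
P = K * exp(-rT) * N(-d2) - S_0 * exp(-qT) * N(-d1)
N(-d1) = 0.29009291; N(-d2) = 0.44534896
P = 19.8700 * 0.97482238 * 0.44534896 - 22.4600 * 0.99551011 * 0.29009291 = 2.1401


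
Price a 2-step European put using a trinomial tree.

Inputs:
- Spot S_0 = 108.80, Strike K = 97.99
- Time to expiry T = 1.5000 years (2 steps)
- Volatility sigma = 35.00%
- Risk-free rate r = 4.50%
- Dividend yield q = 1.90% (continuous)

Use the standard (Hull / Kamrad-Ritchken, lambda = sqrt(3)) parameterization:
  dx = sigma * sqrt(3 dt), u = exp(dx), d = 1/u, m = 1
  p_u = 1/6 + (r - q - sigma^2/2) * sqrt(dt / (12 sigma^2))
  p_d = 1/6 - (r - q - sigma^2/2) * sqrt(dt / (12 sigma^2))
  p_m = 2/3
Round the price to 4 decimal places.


Answer: Price = V(0,0) = 10.1018

Derivation:
dt = T/N = 0.750000; dx = sigma*sqrt(3*dt) = 0.525000
u = exp(dx) = 1.690459; d = 1/u = 0.591555
p_u = 0.141488, p_m = 0.666667, p_d = 0.191845
Discount per step: exp(-r*dt) = 0.966813
Stock lattice S(k, j) with j the centered position index:
  k=0: S(0,+0) = 108.8000
  k=1: S(1,-1) = 64.3612; S(1,+0) = 108.8000; S(1,+1) = 183.9219
  k=2: S(2,-2) = 38.0732; S(2,-1) = 64.3612; S(2,+0) = 108.8000; S(2,+1) = 183.9219; S(2,+2) = 310.9124
Terminal payoffs V(N, j) = max(K - S_T, 0):
  V(2,-2) = 59.916773; V(2,-1) = 33.628776; V(2,+0) = 0.000000; V(2,+1) = 0.000000; V(2,+2) = 0.000000
Backward induction: V(k, j) = exp(-r*dt) * [p_u * V(k+1, j+1) + p_m * V(k+1, j) + p_d * V(k+1, j-1)]
  V(1,-1) = exp(-r*dt) * [p_u*0.000000 + p_m*33.628776 + p_d*59.916773] = 32.788436
  V(1,+0) = exp(-r*dt) * [p_u*0.000000 + p_m*0.000000 + p_d*33.628776] = 6.237415
  V(1,+1) = exp(-r*dt) * [p_u*0.000000 + p_m*0.000000 + p_d*0.000000] = 0.000000
  V(0,+0) = exp(-r*dt) * [p_u*0.000000 + p_m*6.237415 + p_d*32.788436] = 10.101827


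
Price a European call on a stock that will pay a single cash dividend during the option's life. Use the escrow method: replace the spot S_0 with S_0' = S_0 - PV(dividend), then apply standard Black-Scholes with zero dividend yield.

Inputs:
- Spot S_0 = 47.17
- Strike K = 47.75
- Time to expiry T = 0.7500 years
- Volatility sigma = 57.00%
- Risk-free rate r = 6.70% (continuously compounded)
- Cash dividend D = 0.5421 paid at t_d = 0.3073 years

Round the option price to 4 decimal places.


PV(D) = D * exp(-r * t_d) = 0.5421 * 0.97962141 = 0.53105277
S_0' = S_0 - PV(D) = 47.1700 - 0.53105277 = 46.63894723
d1 = (ln(S_0'/K) + (r + sigma^2/2)*T) / (sigma*sqrt(T)) = 0.30091983
d2 = d1 - sigma*sqrt(T) = -0.19271465
exp(-rT) = 0.95099165
N(d1) = 0.61826218; N(d2) = 0.42359122
C = S_0' * N(d1) - K * exp(-rT) * N(d2) = 46.63894723 * 0.61826218 - 47.7500 * 0.95099165 * 0.42359122 = 9.5999

Answer: Price = 9.5999


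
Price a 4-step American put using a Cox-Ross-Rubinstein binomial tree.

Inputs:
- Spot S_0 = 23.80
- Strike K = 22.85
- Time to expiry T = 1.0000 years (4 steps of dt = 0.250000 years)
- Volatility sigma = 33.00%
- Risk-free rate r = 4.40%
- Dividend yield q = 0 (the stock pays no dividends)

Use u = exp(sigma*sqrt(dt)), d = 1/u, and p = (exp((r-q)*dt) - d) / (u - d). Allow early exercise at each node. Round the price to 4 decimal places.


Answer: Price = V(0,0) = 2.1557

Derivation:
dt = T/N = 0.250000
u = exp(sigma*sqrt(dt)) = 1.179393; d = 1/u = 0.847894
p = (exp((r-q)*dt) - d) / (u - d) = 0.492209
Discount per step: exp(-r*dt) = 0.989060
Stock lattice S(k, i) with i counting down-moves:
  k=0: S(0,0) = 23.8000
  k=1: S(1,0) = 28.0696; S(1,1) = 20.1799
  k=2: S(2,0) = 33.1050; S(2,1) = 23.8000; S(2,2) = 17.1104
  k=3: S(3,0) = 39.0439; S(3,1) = 28.0696; S(3,2) = 20.1799; S(3,3) = 14.5078
  k=4: S(4,0) = 46.0481; S(4,1) = 33.1050; S(4,2) = 23.8000; S(4,3) = 17.1104; S(4,4) = 12.3011
Terminal payoffs V(N, i) = max(K - S_T, 0):
  V(4,0) = 0.000000; V(4,1) = 0.000000; V(4,2) = 0.000000; V(4,3) = 5.739615; V(4,4) = 10.548938
Backward induction: V(k, i) = exp(-r*dt) * [p * V(k+1, i) + (1-p) * V(k+1, i+1)]; then take max(V_cont, immediate exercise) for American.
  V(3,0) = exp(-r*dt) * [p*0.000000 + (1-p)*0.000000] = 0.000000; exercise = 0.000000; V(3,0) = max -> 0.000000
  V(3,1) = exp(-r*dt) * [p*0.000000 + (1-p)*0.000000] = 0.000000; exercise = 0.000000; V(3,1) = max -> 0.000000
  V(3,2) = exp(-r*dt) * [p*0.000000 + (1-p)*5.739615] = 2.882640; exercise = 2.670130; V(3,2) = max -> 2.882640
  V(3,3) = exp(-r*dt) * [p*5.739615 + (1-p)*10.548938] = 8.092240; exercise = 8.342212; V(3,3) = max -> 8.342212
  V(2,0) = exp(-r*dt) * [p*0.000000 + (1-p)*0.000000] = 0.000000; exercise = 0.000000; V(2,0) = max -> 0.000000
  V(2,1) = exp(-r*dt) * [p*0.000000 + (1-p)*2.882640] = 1.447765; exercise = 0.000000; V(2,1) = max -> 1.447765
  V(2,2) = exp(-r*dt) * [p*2.882640 + (1-p)*8.342212] = 5.593098; exercise = 5.739615; V(2,2) = max -> 5.739615
  V(1,0) = exp(-r*dt) * [p*0.000000 + (1-p)*1.447765] = 0.727120; exercise = 0.000000; V(1,0) = max -> 0.727120
  V(1,1) = exp(-r*dt) * [p*1.447765 + (1-p)*5.739615] = 3.587448; exercise = 2.670130; V(1,1) = max -> 3.587448
  V(0,0) = exp(-r*dt) * [p*0.727120 + (1-p)*3.587448] = 2.155725; exercise = 0.000000; V(0,0) = max -> 2.155725


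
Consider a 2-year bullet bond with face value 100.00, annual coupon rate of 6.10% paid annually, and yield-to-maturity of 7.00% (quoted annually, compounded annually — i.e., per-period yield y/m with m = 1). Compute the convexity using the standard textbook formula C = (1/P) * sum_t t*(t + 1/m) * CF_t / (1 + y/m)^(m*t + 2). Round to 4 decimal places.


Answer: Convexity = 5.0382

Derivation:
Coupon per period c = face * coupon_rate / m = 6.100000
Periods per year m = 1; per-period yield y/m = 0.070000
Number of cashflows N = 2
Cashflows (t years, CF_t, discount factor 1/(1+y/m)^(m*t), PV):
  t = 1.0000: CF_t = 6.100000, DF = 0.934579, PV = 5.700935
  t = 2.0000: CF_t = 106.100000, DF = 0.873439, PV = 92.671849
Price P = sum_t PV_t = 98.372784
Convexity numerator sum_t t*(t + 1/m) * CF_t / (1+y/m)^(m*t + 2):
  t = 1.0000: term = 9.958834
  t = 2.0000: term = 485.659092
Convexity = (1/P) * sum = 495.617926 / 98.372784 = 5.038161


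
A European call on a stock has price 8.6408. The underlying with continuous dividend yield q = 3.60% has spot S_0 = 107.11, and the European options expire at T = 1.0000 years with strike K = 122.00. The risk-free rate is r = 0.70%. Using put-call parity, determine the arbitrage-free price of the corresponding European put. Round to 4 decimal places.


Put-call parity: C - P = S_0 * exp(-qT) - K * exp(-rT).
S_0 * exp(-qT) = 107.1100 * 0.96464029 = 103.32262183
K * exp(-rT) = 122.0000 * 0.99302444 = 121.14898204
P = C - S*exp(-qT) + K*exp(-rT)
P = 8.6408 - 103.32262183 + 121.14898204 = 26.4672

Answer: Put price = 26.4672


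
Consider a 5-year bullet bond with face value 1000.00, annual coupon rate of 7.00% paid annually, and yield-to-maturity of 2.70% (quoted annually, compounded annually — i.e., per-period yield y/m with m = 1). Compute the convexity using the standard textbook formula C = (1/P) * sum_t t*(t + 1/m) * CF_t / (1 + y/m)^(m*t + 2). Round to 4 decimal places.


Coupon per period c = face * coupon_rate / m = 70.000000
Periods per year m = 1; per-period yield y/m = 0.027000
Number of cashflows N = 5
Cashflows (t years, CF_t, discount factor 1/(1+y/m)^(m*t), PV):
  t = 1.0000: CF_t = 70.000000, DF = 0.973710, PV = 68.159688
  t = 2.0000: CF_t = 70.000000, DF = 0.948111, PV = 66.367759
  t = 3.0000: CF_t = 70.000000, DF = 0.923185, PV = 64.622940
  t = 4.0000: CF_t = 70.000000, DF = 0.898914, PV = 62.923992
  t = 5.0000: CF_t = 1070.000000, DF = 0.875282, PV = 936.551276
Price P = sum_t PV_t = 1198.625654
Convexity numerator sum_t t*(t + 1/m) * CF_t / (1+y/m)^(m*t + 2):
  t = 1.0000: term = 129.245879
  t = 2.0000: term = 377.543951
  t = 3.0000: term = 735.236515
  t = 4.0000: term = 1193.178376
  t = 5.0000: term = 26638.632546
Convexity = (1/P) * sum = 29073.837268 / 1198.625654 = 24.255978

Answer: Convexity = 24.2560


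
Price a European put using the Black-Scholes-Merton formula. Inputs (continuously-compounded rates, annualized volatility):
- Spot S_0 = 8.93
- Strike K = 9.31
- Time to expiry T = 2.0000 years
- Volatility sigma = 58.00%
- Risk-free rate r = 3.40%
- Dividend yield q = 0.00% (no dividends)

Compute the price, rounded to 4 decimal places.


Answer: Price = 2.6907

Derivation:
d1 = (ln(S/K) + (r - q + 0.5*sigma^2) * T) / (sigma * sqrt(T)) = 0.44221886
d2 = d1 - sigma * sqrt(T) = -0.37802501
exp(-rT) = 0.93426047; exp(-qT) = 1.00000000
P = K * exp(-rT) * N(-d2) - S_0 * exp(-qT) * N(-d1)
N(-d1) = 0.32916542; N(-d2) = 0.64729399
P = 9.3100 * 0.93426047 * 0.64729399 - 8.9300 * 1.00000000 * 0.32916542 = 2.6907


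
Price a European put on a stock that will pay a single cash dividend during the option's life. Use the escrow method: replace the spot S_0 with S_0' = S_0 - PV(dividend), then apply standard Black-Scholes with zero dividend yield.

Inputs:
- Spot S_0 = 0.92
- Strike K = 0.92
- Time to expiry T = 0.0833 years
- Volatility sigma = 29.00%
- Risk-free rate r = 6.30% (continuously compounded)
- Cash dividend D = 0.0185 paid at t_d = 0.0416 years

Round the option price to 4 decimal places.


PV(D) = D * exp(-r * t_d) = 0.0185 * 0.99738263 = 0.01845158
S_0' = S_0 - PV(D) = 0.9200 - 0.01845158 = 0.90154842
d1 = (ln(S_0'/K) + (r + sigma^2/2)*T) / (sigma*sqrt(T)) = -0.13750757
d2 = d1 - sigma*sqrt(T) = -0.22120661
exp(-rT) = 0.99476585
N(-d1) = 0.55468519; N(-d2) = 0.58753422
P = K * exp(-rT) * N(-d2) - S_0' * N(-d1) = 0.9200 * 0.99476585 * 0.58753422 - 0.90154842 * 0.55468519 = 0.0376

Answer: Price = 0.0376


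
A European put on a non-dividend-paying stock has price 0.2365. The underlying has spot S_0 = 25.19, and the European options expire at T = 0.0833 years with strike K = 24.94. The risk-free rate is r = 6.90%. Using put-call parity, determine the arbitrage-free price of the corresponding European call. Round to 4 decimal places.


Put-call parity: C - P = S_0 * exp(-qT) - K * exp(-rT).
S_0 * exp(-qT) = 25.1900 * 1.00000000 = 25.19000000
K * exp(-rT) = 24.9400 * 0.99426879 = 24.79706353
C = P + S*exp(-qT) - K*exp(-rT)
C = 0.2365 + 25.19000000 - 24.79706353 = 0.6294

Answer: Call price = 0.6294


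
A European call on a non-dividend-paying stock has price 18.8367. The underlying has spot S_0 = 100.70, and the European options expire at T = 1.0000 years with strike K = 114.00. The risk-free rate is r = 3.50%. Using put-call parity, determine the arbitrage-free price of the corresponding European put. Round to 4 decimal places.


Answer: Put price = 28.2157

Derivation:
Put-call parity: C - P = S_0 * exp(-qT) - K * exp(-rT).
S_0 * exp(-qT) = 100.7000 * 1.00000000 = 100.70000000
K * exp(-rT) = 114.0000 * 0.96560542 = 110.07901745
P = C - S*exp(-qT) + K*exp(-rT)
P = 18.8367 - 100.70000000 + 110.07901745 = 28.2157


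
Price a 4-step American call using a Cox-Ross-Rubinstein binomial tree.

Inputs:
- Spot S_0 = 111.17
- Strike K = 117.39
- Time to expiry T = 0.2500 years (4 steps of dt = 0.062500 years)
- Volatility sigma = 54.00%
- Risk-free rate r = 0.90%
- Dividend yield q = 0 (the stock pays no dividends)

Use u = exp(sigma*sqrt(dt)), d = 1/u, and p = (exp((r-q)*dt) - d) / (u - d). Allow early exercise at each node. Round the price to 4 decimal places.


dt = T/N = 0.062500
u = exp(sigma*sqrt(dt)) = 1.144537; d = 1/u = 0.873716
p = (exp((r-q)*dt) - d) / (u - d) = 0.468379
Discount per step: exp(-r*dt) = 0.999438
Stock lattice S(k, i) with i counting down-moves:
  k=0: S(0,0) = 111.1700
  k=1: S(1,0) = 127.2382; S(1,1) = 97.1310
  k=2: S(2,0) = 145.6287; S(2,1) = 111.1700; S(2,2) = 84.8649
  k=3: S(3,0) = 166.6775; S(3,1) = 127.2382; S(3,2) = 97.1310; S(3,3) = 74.1478
  k=4: S(4,0) = 190.7685; S(4,1) = 145.6287; S(4,2) = 111.1700; S(4,3) = 84.8649; S(4,4) = 64.7841
Terminal payoffs V(N, i) = max(S_T - K, 0):
  V(4,0) = 73.378483; V(4,1) = 28.238748; V(4,2) = 0.000000; V(4,3) = 0.000000; V(4,4) = 0.000000
Backward induction: V(k, i) = exp(-r*dt) * [p * V(k+1, i) + (1-p) * V(k+1, i+1)]; then take max(V_cont, immediate exercise) for American.
  V(3,0) = exp(-r*dt) * [p*73.378483 + (1-p)*28.238748] = 49.353472; exercise = 49.287459; V(3,0) = max -> 49.353472
  V(3,1) = exp(-r*dt) * [p*28.238748 + (1-p)*0.000000] = 13.218992; exercise = 9.848154; V(3,1) = max -> 13.218992
  V(3,2) = exp(-r*dt) * [p*0.000000 + (1-p)*0.000000] = 0.000000; exercise = 0.000000; V(3,2) = max -> 0.000000
  V(3,3) = exp(-r*dt) * [p*0.000000 + (1-p)*0.000000] = 0.000000; exercise = 0.000000; V(3,3) = max -> 0.000000
  V(2,0) = exp(-r*dt) * [p*49.353472 + (1-p)*13.218992] = 30.126664; exercise = 28.238748; V(2,0) = max -> 30.126664
  V(2,1) = exp(-r*dt) * [p*13.218992 + (1-p)*0.000000] = 6.188014; exercise = 0.000000; V(2,1) = max -> 6.188014
  V(2,2) = exp(-r*dt) * [p*0.000000 + (1-p)*0.000000] = 0.000000; exercise = 0.000000; V(2,2) = max -> 0.000000
  V(1,0) = exp(-r*dt) * [p*30.126664 + (1-p)*6.188014] = 17.390584; exercise = 9.848154; V(1,0) = max -> 17.390584
  V(1,1) = exp(-r*dt) * [p*6.188014 + (1-p)*0.000000] = 2.896704; exercise = 0.000000; V(1,1) = max -> 2.896704
  V(0,0) = exp(-r*dt) * [p*17.390584 + (1-p)*2.896704] = 9.679884; exercise = 0.000000; V(0,0) = max -> 9.679884

Answer: Price = V(0,0) = 9.6799


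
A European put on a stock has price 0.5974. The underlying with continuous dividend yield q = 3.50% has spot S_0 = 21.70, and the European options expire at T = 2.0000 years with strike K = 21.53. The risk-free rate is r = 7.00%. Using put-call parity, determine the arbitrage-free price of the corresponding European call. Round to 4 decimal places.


Answer: Call price = 2.1131

Derivation:
Put-call parity: C - P = S_0 * exp(-qT) - K * exp(-rT).
S_0 * exp(-qT) = 21.7000 * 0.93239382 = 20.23294589
K * exp(-rT) = 21.5300 * 0.86935824 = 18.71728281
C = P + S*exp(-qT) - K*exp(-rT)
C = 0.5974 + 20.23294589 - 18.71728281 = 2.1131


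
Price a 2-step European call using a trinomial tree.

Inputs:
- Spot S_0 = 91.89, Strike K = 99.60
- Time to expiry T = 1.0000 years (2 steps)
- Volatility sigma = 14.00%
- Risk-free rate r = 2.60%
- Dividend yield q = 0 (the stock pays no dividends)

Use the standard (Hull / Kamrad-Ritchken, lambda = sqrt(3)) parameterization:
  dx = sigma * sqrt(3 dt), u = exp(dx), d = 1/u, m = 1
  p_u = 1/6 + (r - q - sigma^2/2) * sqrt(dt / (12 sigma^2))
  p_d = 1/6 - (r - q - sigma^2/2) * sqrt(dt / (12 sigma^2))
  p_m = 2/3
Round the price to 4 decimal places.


dt = T/N = 0.500000; dx = sigma*sqrt(3*dt) = 0.171464
u = exp(dx) = 1.187042; d = 1/u = 0.842430
p_u = 0.190287, p_m = 0.666667, p_d = 0.143047
Discount per step: exp(-r*dt) = 0.987084
Stock lattice S(k, j) with j the centered position index:
  k=0: S(0,+0) = 91.8900
  k=1: S(1,-1) = 77.4109; S(1,+0) = 91.8900; S(1,+1) = 109.0773
  k=2: S(2,-2) = 65.2133; S(2,-1) = 77.4109; S(2,+0) = 91.8900; S(2,+1) = 109.0773; S(2,+2) = 129.4793
Terminal payoffs V(N, j) = max(S_T - K, 0):
  V(2,-2) = 0.000000; V(2,-1) = 0.000000; V(2,+0) = 0.000000; V(2,+1) = 9.477266; V(2,+2) = 29.879268
Backward induction: V(k, j) = exp(-r*dt) * [p_u * V(k+1, j+1) + p_m * V(k+1, j) + p_d * V(k+1, j-1)]
  V(1,-1) = exp(-r*dt) * [p_u*0.000000 + p_m*0.000000 + p_d*0.000000] = 0.000000
  V(1,+0) = exp(-r*dt) * [p_u*9.477266 + p_m*0.000000 + p_d*0.000000] = 1.780106
  V(1,+1) = exp(-r*dt) * [p_u*29.879268 + p_m*9.477266 + p_d*0.000000] = 11.848766
  V(0,+0) = exp(-r*dt) * [p_u*11.848766 + p_m*1.780106 + p_d*0.000000] = 3.396952

Answer: Price = V(0,0) = 3.3970


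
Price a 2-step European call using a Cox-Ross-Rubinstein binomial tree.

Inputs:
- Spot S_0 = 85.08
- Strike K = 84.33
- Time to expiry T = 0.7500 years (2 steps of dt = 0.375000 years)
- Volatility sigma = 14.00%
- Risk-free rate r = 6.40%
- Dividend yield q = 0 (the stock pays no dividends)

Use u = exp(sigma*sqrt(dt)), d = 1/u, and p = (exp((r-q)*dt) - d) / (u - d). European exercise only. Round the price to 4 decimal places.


Answer: Price = V(0,0) = 6.4435

Derivation:
dt = T/N = 0.375000
u = exp(sigma*sqrt(dt)) = 1.089514; d = 1/u = 0.917840
p = (exp((r-q)*dt) - d) / (u - d) = 0.620071
Discount per step: exp(-r*dt) = 0.976286
Stock lattice S(k, i) with i counting down-moves:
  k=0: S(0,0) = 85.0800
  k=1: S(1,0) = 92.6959; S(1,1) = 78.0898
  k=2: S(2,0) = 100.9935; S(2,1) = 85.0800; S(2,2) = 71.6740
Terminal payoffs V(N, i) = max(S_T - K, 0):
  V(2,0) = 16.663512; V(2,1) = 0.750000; V(2,2) = 0.000000
Backward induction: V(k, i) = exp(-r*dt) * [p * V(k+1, i) + (1-p) * V(k+1, i+1)].
  V(1,0) = exp(-r*dt) * [p*16.663512 + (1-p)*0.750000] = 10.365716
  V(1,1) = exp(-r*dt) * [p*0.750000 + (1-p)*0.000000] = 0.454025
  V(0,0) = exp(-r*dt) * [p*10.365716 + (1-p)*0.454025] = 6.443460


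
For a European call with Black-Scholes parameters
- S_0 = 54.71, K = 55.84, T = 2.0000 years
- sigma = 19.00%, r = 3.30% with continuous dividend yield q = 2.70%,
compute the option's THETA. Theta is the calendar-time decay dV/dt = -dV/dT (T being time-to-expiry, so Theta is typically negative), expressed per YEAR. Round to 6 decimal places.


d1 = 0.1029251591; d2 = -0.1657754178
phi(d1) = 0.3968347517; exp(-qT) = 0.9474321065; exp(-rT) = 0.9361308643
Theta = -S*exp(-qT)*phi(d1)*sigma/(2*sqrt(T)) - r*K*exp(-rT)*N(d2) + q*S*exp(-qT)*N(d1)
N(d1) = 0.5409888152; N(d2) = 0.4341668461; sqrt(T) = 1.4142135624
Term 1 = -54.7100 * 0.9474321065 * 0.3968347517 * 0.1900 / (2 * 1.4142135624) = -1.3817615945
Term 2 = -0.0330 * 55.8400 * 0.9361308643 * 0.4341668461 = -0.7489495608
Term 3 = 0.0270 * 54.7100 * 0.9474321065 * 0.5409888152 = 0.7571237387
Theta = -1.3817615945 + (-0.7489495608) + (0.7571237387) = -1.373587

Answer: Theta = -1.373587


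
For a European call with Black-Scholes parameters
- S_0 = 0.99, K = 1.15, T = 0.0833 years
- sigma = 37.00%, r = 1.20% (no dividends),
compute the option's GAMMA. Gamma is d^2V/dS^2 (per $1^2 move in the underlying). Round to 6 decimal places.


Answer: Gamma = 1.537316

Derivation:
d1 = -1.3401338102; d2 = -1.4469222459
phi(d1) = 0.1625259093; exp(-qT) = 1.0000000000; exp(-rT) = 0.9990008994
Gamma = exp(-qT) * phi(d1) / (S * sigma * sqrt(T)) = 1.0000000000 * 0.1625259093 / (0.9900 * 0.3700 * 0.2886173938) = 1.537316
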